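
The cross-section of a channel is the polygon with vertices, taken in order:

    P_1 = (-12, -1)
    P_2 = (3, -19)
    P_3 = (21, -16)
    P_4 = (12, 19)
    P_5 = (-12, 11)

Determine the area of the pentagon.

838.5

Apply the surveyor's formula: 2A = Σ (x_i·y_{i+1} − x_{i+1}·y_i), indices taken mod 5.
P_1→P_2: (-12)(-19) − (3)(-1) = 231
P_2→P_3: (3)(-16) − (21)(-19) = 351
P_3→P_4: (21)(19) − (12)(-16) = 591
P_4→P_5: (12)(11) − (-12)(19) = 360
P_5→P_1: (-12)(-1) − (-12)(11) = 144
Σ = 1677
Area = |Σ|/2 = 838.5.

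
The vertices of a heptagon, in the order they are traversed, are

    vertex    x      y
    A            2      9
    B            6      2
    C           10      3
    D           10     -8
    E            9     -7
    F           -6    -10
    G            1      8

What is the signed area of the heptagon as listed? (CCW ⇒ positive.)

Σ = (-50) + (-2) + (-110) + (2) + (-132) + (-38) + (-7) = -337
Signed area = Σ/2 = -168.5 (negative ⇒ clockwise traversal).

-168.5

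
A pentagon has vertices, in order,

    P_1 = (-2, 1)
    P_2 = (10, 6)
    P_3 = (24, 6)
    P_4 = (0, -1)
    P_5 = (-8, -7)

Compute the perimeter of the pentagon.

|P_1P_2| = √((12)² + (5)²) = √169 = 13
|P_2P_3| = √((14)² + (0)²) = √196 = 14
|P_3P_4| = √((-24)² + (-7)²) = √625 = 25
|P_4P_5| = √((-8)² + (-6)²) = √100 = 10
|P_5P_1| = √((6)² + (8)²) = √100 = 10
Perimeter = 13 + 14 + 25 + 10 + 10 = 72.

72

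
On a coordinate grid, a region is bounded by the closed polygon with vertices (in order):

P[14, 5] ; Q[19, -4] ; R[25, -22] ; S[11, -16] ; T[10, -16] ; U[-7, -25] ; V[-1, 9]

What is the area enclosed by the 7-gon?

Cross-terms: -151, -318, -158, -16, -362, -88, -131  ⇒  Σ = -1224
Area = |Σ|/2 = 612.

612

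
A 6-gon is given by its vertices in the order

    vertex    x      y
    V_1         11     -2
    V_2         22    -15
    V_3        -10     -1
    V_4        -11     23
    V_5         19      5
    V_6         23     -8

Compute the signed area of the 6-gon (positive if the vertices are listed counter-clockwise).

-625.5

Apply Gauss's area formula: 2A = Σ (x_i·y_{i+1} − x_{i+1}·y_i), indices taken mod 6.
Σ = (-121) + (-172) + (-241) + (-492) + (-267) + (42) = -1251
Signed area = Σ/2 = -625.5 (negative ⇒ clockwise traversal).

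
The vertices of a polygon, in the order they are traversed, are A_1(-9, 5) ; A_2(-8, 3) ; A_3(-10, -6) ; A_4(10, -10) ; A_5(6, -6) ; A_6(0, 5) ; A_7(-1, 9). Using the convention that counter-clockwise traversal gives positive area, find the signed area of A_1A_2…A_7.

181

Apply the shoelace formula: 2A = Σ (x_i·y_{i+1} − x_{i+1}·y_i), indices taken mod 7.
Cross-terms: 13, 78, 160, 0, 30, 5, 76  ⇒  Σ = 362
Signed area = Σ/2 = 181 (positive ⇒ counter-clockwise traversal).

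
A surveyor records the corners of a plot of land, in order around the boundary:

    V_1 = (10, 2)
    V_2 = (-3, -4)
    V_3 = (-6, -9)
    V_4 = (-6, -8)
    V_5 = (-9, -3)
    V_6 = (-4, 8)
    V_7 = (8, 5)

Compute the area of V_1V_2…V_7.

146.5

Apply the shoelace formula: 2A = Σ (x_i·y_{i+1} − x_{i+1}·y_i), indices taken mod 7.
Cross-terms: -34, 3, -6, -54, -84, -84, -34  ⇒  Σ = -293
Area = |Σ|/2 = 146.5.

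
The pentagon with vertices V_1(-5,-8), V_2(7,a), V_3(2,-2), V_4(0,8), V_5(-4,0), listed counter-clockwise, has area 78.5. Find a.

The doubled signed area Σ (x_i y_{i+1} − x_{i+1} y_i) is linear in a.
With a=0 it equals 122; the coefficient of a is -7 (from the two edges through V_2).
So -7·a + 122 = 2·78.5 = 157 ⇒ a = -5.

-5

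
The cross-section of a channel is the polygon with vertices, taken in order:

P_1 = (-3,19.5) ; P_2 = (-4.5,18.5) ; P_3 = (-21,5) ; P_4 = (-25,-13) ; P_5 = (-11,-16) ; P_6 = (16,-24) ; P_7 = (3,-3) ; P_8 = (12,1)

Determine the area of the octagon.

Σ = (32.25) + (366) + (398) + (257) + (520) + (24) + (39) + (237) = 1873.25
Area = |Σ|/2 = 936.625.

936.625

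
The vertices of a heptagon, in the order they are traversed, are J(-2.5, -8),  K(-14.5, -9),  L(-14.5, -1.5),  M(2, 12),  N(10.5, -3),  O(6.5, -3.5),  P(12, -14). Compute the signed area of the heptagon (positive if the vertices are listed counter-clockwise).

-351.25

Apply the surveyor's formula: 2A = Σ (x_i·y_{i+1} − x_{i+1}·y_i), indices taken mod 7.
J→K: (-2.5)(-9) − (-14.5)(-8) = -93.5
K→L: (-14.5)(-1.5) − (-14.5)(-9) = -108.75
L→M: (-14.5)(12) − (2)(-1.5) = -171
M→N: (2)(-3) − (10.5)(12) = -132
N→O: (10.5)(-3.5) − (6.5)(-3) = -17.25
O→P: (6.5)(-14) − (12)(-3.5) = -49
P→J: (12)(-8) − (-2.5)(-14) = -131
Σ = -702.5
Signed area = Σ/2 = -351.25 (negative ⇒ clockwise traversal).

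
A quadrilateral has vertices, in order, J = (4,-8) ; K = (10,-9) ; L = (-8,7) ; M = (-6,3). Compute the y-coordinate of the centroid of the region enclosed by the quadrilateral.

Apply the shoelace formula. First the cross-terms c_i = x_i·y_{i+1} − x_{i+1}·y_i:
  44, -2, 18, 36  ⇒  2A = 96, A = 48.
Then Σ (y_i + y_{i+1})·c_i = -744, so ȳ = -744 / (6·48) = -31/12.

-31/12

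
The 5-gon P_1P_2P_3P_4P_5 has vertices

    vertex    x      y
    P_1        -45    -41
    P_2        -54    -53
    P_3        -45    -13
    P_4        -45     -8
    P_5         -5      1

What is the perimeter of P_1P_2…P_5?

|P_1P_2| = √((-9)² + (-12)²) = √225 = 15
|P_2P_3| = √((9)² + (40)²) = √1681 = 41
|P_3P_4| = √((0)² + (5)²) = √25 = 5
|P_4P_5| = √((40)² + (9)²) = √1681 = 41
|P_5P_1| = √((-40)² + (-42)²) = √3364 = 58
Perimeter = 15 + 41 + 5 + 41 + 58 = 160.

160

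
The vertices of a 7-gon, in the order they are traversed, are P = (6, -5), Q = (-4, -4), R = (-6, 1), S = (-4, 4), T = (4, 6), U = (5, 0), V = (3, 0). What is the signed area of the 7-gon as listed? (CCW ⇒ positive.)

Apply the shoelace formula: 2A = Σ (x_i·y_{i+1} − x_{i+1}·y_i), indices taken mod 7.
Cross-terms: -44, -28, -20, -40, -30, 0, -15  ⇒  Σ = -177
Signed area = Σ/2 = -88.5 (negative ⇒ clockwise traversal).

-88.5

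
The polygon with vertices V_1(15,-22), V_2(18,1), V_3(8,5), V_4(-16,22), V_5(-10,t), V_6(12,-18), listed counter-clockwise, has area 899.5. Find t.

-23

The doubled signed area Σ (x_i y_{i+1} − x_{i+1} y_i) is linear in t.
With t=0 it equals 1155; the coefficient of t is -28 (from the two edges through V_5).
So -28·t + 1155 = 2·899.5 = 1799 ⇒ t = -23.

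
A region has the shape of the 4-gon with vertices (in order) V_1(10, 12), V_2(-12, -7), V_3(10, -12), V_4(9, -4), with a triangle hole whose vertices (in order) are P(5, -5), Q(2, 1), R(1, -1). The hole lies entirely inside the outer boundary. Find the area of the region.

Outer boundary:
Apply Gauss's area formula: 2A = Σ (x_i·y_{i+1} − x_{i+1}·y_i), indices taken mod 4.
Cross-terms: 74, 214, 68, 148  ⇒  Σ = 504
Area = |Σ|/2 = 252.
Hole:
Apply the shoelace (surveyor's) formula: 2A = Σ (x_i·y_{i+1} − x_{i+1}·y_i), indices taken mod 3.
Σ = (15) + (-3) + (0) = 12
Area = |Σ|/2 = 6.
Net area = 252 − 6 = 246.

246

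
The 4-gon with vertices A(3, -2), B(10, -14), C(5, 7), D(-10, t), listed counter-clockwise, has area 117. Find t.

The doubled signed area Σ (x_i y_{i+1} − x_{i+1} y_i) is linear in t.
With t=0 it equals 208; the coefficient of t is 2 (from the two edges through D).
So 2·t + 208 = 2·117 = 234 ⇒ t = 13.

13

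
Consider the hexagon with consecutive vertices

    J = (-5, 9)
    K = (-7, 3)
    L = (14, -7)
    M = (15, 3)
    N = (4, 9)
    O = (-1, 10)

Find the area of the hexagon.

207.5

Cross-terms: 48, 7, 147, 123, 49, 41  ⇒  Σ = 415
Area = |Σ|/2 = 207.5.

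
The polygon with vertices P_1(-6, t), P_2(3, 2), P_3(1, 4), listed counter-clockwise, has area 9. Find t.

The doubled signed area Σ (x_i y_{i+1} − x_{i+1} y_i) is linear in t.
With t=0 it equals 22; the coefficient of t is -2 (from the two edges through P_1).
So -2·t + 22 = 2·9 = 18 ⇒ t = 2.

2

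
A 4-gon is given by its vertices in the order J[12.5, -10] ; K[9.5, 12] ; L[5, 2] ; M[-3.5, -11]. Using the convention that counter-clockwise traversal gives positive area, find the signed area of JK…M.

J→K: (12.5)(12) − (9.5)(-10) = 245
K→L: (9.5)(2) − (5)(12) = -41
L→M: (5)(-11) − (-3.5)(2) = -48
M→J: (-3.5)(-10) − (12.5)(-11) = 172.5
Σ = 328.5
Signed area = Σ/2 = 164.25 (positive ⇒ counter-clockwise traversal).

164.25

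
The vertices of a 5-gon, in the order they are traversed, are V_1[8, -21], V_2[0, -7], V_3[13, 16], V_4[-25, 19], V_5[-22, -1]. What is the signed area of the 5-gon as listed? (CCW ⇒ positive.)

797.5

Σ = (-56) + (91) + (647) + (443) + (470) = 1595
Signed area = Σ/2 = 797.5 (positive ⇒ counter-clockwise traversal).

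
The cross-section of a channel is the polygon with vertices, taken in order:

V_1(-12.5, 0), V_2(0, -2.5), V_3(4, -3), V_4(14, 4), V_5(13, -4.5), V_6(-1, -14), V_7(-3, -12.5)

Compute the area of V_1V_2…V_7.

194

Apply the shoelace formula: 2A = Σ (x_i·y_{i+1} − x_{i+1}·y_i), indices taken mod 7.
Σ = (31.25) + (10) + (58) + (-115) + (-186.5) + (-29.5) + (-156.25) = -388
Area = |Σ|/2 = 194.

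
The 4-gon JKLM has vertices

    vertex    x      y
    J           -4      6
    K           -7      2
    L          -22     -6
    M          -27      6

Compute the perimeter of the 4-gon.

58

|JK| = √((-3)² + (-4)²) = √25 = 5
|KL| = √((-15)² + (-8)²) = √289 = 17
|LM| = √((-5)² + (12)²) = √169 = 13
|MJ| = √((23)² + (0)²) = √529 = 23
Perimeter = 5 + 17 + 13 + 23 = 58.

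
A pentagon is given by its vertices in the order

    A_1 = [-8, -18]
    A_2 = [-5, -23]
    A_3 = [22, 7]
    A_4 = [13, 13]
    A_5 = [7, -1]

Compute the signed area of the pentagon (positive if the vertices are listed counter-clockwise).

Apply the shoelace formula: 2A = Σ (x_i·y_{i+1} − x_{i+1}·y_i), indices taken mod 5.
A_1→A_2: (-8)(-23) − (-5)(-18) = 94
A_2→A_3: (-5)(7) − (22)(-23) = 471
A_3→A_4: (22)(13) − (13)(7) = 195
A_4→A_5: (13)(-1) − (7)(13) = -104
A_5→A_1: (7)(-18) − (-8)(-1) = -134
Σ = 522
Signed area = Σ/2 = 261 (positive ⇒ counter-clockwise traversal).

261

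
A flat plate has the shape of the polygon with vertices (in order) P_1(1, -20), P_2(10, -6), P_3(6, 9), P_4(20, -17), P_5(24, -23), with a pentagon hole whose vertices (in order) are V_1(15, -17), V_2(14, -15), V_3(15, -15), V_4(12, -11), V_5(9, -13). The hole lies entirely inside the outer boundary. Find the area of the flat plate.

Outer boundary:
Apply the shoelace formula: 2A = Σ (x_i·y_{i+1} − x_{i+1}·y_i), indices taken mod 5.
Cross-terms: 194, 126, -282, -52, -457  ⇒  Σ = -471
Area = |Σ|/2 = 235.5.
Hole:
Apply Gauss's area formula: 2A = Σ (x_i·y_{i+1} − x_{i+1}·y_i), indices taken mod 5.
Cross-terms: 13, 15, 15, -57, 42  ⇒  Σ = 28
Area = |Σ|/2 = 14.
Net area = 235.5 − 14 = 221.5.

221.5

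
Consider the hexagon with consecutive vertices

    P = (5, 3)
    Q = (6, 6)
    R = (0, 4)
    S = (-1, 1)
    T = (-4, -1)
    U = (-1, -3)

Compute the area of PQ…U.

Σ = (12) + (24) + (4) + (5) + (11) + (12) = 68
Area = |Σ|/2 = 34.

34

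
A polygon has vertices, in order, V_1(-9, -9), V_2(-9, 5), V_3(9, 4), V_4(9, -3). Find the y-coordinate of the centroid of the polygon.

-8/9

Apply the shoelace formula. First the cross-terms c_i = x_i·y_{i+1} − x_{i+1}·y_i:
  -126, -81, -63, -108  ⇒  2A = -378, A = -189.
Then Σ (y_i + y_{i+1})·c_i = 1008, so ȳ = 1008 / (6·(-189)) = -8/9.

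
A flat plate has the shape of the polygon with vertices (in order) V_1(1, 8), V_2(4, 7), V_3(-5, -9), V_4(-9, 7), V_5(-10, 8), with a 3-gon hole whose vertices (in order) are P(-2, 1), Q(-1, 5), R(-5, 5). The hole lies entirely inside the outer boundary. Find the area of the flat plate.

Outer boundary:
Σ = (-25) + (-1) + (-116) + (-2) + (-88) = -232
Area = |Σ|/2 = 116.
Hole:
Σ = (-9) + (20) + (5) = 16
Area = |Σ|/2 = 8.
Net area = 116 − 8 = 108.

108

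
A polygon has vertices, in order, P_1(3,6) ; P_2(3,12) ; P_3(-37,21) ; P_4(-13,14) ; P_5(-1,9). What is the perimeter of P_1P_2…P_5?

|P_1P_2| = √((0)² + (6)²) = √36 = 6
|P_2P_3| = √((-40)² + (9)²) = √1681 = 41
|P_3P_4| = √((24)² + (-7)²) = √625 = 25
|P_4P_5| = √((12)² + (-5)²) = √169 = 13
|P_5P_1| = √((4)² + (-3)²) = √25 = 5
Perimeter = 6 + 41 + 25 + 13 + 5 = 90.

90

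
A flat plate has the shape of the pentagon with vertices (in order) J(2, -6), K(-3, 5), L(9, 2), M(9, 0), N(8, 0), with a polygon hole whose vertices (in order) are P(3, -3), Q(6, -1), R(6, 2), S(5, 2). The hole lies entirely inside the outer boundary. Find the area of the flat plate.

55.5

Outer boundary:
Σ = (-8) + (-51) + (-18) + (0) + (-48) = -125
Area = |Σ|/2 = 62.5.
Hole:
Apply the surveyor's formula: 2A = Σ (x_i·y_{i+1} − x_{i+1}·y_i), indices taken mod 4.
P→Q: (3)(-1) − (6)(-3) = 15
Q→R: (6)(2) − (6)(-1) = 18
R→S: (6)(2) − (5)(2) = 2
S→P: (5)(-3) − (3)(2) = -21
Σ = 14
Area = |Σ|/2 = 7.
Net area = 62.5 − 7 = 55.5.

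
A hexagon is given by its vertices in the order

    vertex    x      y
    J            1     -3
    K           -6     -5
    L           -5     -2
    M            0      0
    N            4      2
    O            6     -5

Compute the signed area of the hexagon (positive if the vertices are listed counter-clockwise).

-40.5

Σ = (-23) + (-13) + (0) + (0) + (-32) + (-13) = -81
Signed area = Σ/2 = -40.5 (negative ⇒ clockwise traversal).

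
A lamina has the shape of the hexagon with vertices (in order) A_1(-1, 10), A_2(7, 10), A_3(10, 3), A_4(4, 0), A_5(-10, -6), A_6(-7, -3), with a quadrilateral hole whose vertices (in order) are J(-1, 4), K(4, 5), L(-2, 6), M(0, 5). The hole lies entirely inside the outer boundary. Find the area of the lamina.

Outer boundary:
Apply the shoelace formula: 2A = Σ (x_i·y_{i+1} − x_{i+1}·y_i), indices taken mod 6.
Cross-terms: -80, -79, -12, -24, -12, -73  ⇒  Σ = -280
Area = |Σ|/2 = 140.
Hole:
Apply the shoelace (surveyor's) formula: 2A = Σ (x_i·y_{i+1} − x_{i+1}·y_i), indices taken mod 4.
Cross-terms: -21, 34, -10, 5  ⇒  Σ = 8
Area = |Σ|/2 = 4.
Net area = 140 − 4 = 136.

136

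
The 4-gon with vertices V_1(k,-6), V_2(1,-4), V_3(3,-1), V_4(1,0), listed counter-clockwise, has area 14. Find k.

Write out the shoelace sum; only the two edges meeting at V_1 involve k:
2·Area = [(1·(-6) − k·0) + (k·(-4) − 1·(-6))] + 12
       = -4·k + 12 = 28
⇒ k = -4.

-4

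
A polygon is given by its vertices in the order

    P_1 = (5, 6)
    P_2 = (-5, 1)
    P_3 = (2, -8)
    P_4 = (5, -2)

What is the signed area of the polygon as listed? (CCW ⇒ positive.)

Apply the shoelace (surveyor's) formula: 2A = Σ (x_i·y_{i+1} − x_{i+1}·y_i), indices taken mod 4.
P_1→P_2: (5)(1) − (-5)(6) = 35
P_2→P_3: (-5)(-8) − (2)(1) = 38
P_3→P_4: (2)(-2) − (5)(-8) = 36
P_4→P_1: (5)(6) − (5)(-2) = 40
Σ = 149
Signed area = Σ/2 = 74.5 (positive ⇒ counter-clockwise traversal).

74.5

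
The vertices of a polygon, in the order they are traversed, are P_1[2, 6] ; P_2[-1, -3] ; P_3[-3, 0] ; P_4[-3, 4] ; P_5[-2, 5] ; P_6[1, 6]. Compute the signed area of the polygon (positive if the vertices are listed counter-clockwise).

-25.5

Apply the shoelace formula: 2A = Σ (x_i·y_{i+1} − x_{i+1}·y_i), indices taken mod 6.
P_1→P_2: (2)(-3) − (-1)(6) = 0
P_2→P_3: (-1)(0) − (-3)(-3) = -9
P_3→P_4: (-3)(4) − (-3)(0) = -12
P_4→P_5: (-3)(5) − (-2)(4) = -7
P_5→P_6: (-2)(6) − (1)(5) = -17
P_6→P_1: (1)(6) − (2)(6) = -6
Σ = -51
Signed area = Σ/2 = -25.5 (negative ⇒ clockwise traversal).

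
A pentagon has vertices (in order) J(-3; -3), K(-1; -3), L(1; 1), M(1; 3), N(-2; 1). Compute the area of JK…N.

Apply Gauss's area formula: 2A = Σ (x_i·y_{i+1} − x_{i+1}·y_i), indices taken mod 5.
Σ = (6) + (2) + (2) + (7) + (9) = 26
Area = |Σ|/2 = 13.

13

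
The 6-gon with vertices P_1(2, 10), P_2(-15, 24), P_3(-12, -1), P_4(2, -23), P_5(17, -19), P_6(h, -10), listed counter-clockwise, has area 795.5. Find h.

The doubled signed area Σ (x_i y_{i+1} − x_{i+1} y_i) is linear in h.
With h=0 it equals 982; the coefficient of h is 29 (from the two edges through P_6).
So 29·h + 982 = 2·795.5 = 1591 ⇒ h = 21.

21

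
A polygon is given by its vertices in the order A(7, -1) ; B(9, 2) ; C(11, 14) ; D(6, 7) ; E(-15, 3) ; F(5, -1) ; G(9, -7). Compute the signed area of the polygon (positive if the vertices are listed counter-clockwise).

Apply the shoelace formula: 2A = Σ (x_i·y_{i+1} − x_{i+1}·y_i), indices taken mod 7.
Σ = (23) + (104) + (-7) + (123) + (0) + (-26) + (40) = 257
Signed area = Σ/2 = 128.5 (positive ⇒ counter-clockwise traversal).

128.5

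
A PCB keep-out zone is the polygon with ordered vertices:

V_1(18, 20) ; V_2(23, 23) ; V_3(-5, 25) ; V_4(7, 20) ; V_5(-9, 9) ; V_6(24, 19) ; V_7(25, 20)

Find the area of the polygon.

Apply the shoelace (surveyor's) formula: 2A = Σ (x_i·y_{i+1} − x_{i+1}·y_i), indices taken mod 7.
Σ = (-46) + (690) + (-275) + (243) + (-387) + (5) + (140) = 370
Area = |Σ|/2 = 185.

185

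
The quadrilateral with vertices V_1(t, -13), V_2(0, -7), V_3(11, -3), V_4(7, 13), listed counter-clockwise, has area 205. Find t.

Write out the shoelace sum; only the two edges meeting at V_1 involve t:
2·Area = [(7·(-13) − t·13) + (t·(-7) − 0·(-13))] + 241
       = -20·t + 150 = 410
⇒ t = -13.

-13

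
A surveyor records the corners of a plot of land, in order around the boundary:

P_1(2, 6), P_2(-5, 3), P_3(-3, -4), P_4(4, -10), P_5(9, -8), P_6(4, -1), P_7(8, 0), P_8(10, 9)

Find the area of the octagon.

157

Σ = (36) + (29) + (46) + (58) + (23) + (8) + (72) + (42) = 314
Area = |Σ|/2 = 157.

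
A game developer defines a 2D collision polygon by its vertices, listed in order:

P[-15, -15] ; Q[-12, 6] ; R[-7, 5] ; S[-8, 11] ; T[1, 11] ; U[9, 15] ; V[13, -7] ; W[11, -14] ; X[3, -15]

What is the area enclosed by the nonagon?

Apply the shoelace (surveyor's) formula: 2A = Σ (x_i·y_{i+1} − x_{i+1}·y_i), indices taken mod 9.
P→Q: (-15)(6) − (-12)(-15) = -270
Q→R: (-12)(5) − (-7)(6) = -18
R→S: (-7)(11) − (-8)(5) = -37
S→T: (-8)(11) − (1)(11) = -99
T→U: (1)(15) − (9)(11) = -84
U→V: (9)(-7) − (13)(15) = -258
V→W: (13)(-14) − (11)(-7) = -105
W→X: (11)(-15) − (3)(-14) = -123
X→P: (3)(-15) − (-15)(-15) = -270
Σ = -1264
Area = |Σ|/2 = 632.

632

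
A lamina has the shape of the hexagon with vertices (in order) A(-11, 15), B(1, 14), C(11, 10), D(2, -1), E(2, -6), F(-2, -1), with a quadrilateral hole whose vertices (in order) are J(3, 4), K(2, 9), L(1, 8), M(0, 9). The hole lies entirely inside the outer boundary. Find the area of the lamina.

Outer boundary:
Apply the shoelace formula: 2A = Σ (x_i·y_{i+1} − x_{i+1}·y_i), indices taken mod 6.
A→B: (-11)(14) − (1)(15) = -169
B→C: (1)(10) − (11)(14) = -144
C→D: (11)(-1) − (2)(10) = -31
D→E: (2)(-6) − (2)(-1) = -10
E→F: (2)(-1) − (-2)(-6) = -14
F→A: (-2)(15) − (-11)(-1) = -41
Σ = -409
Area = |Σ|/2 = 204.5.
Hole:
J→K: (3)(9) − (2)(4) = 19
K→L: (2)(8) − (1)(9) = 7
L→M: (1)(9) − (0)(8) = 9
M→J: (0)(4) − (3)(9) = -27
Σ = 8
Area = |Σ|/2 = 4.
Net area = 204.5 − 4 = 200.5.

200.5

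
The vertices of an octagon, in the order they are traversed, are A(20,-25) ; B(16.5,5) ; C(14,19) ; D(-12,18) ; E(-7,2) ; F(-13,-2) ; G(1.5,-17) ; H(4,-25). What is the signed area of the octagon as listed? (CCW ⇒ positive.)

1016.25

Σ = (512.5) + (243.5) + (480) + (102) + (40) + (224) + (30.5) + (400) = 2032.5
Signed area = Σ/2 = 1016.25 (positive ⇒ counter-clockwise traversal).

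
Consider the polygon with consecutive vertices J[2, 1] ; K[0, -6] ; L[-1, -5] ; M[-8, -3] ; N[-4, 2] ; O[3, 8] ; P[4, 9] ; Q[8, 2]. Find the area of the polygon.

93

Apply the shoelace (surveyor's) formula: 2A = Σ (x_i·y_{i+1} − x_{i+1}·y_i), indices taken mod 8.
Cross-terms: -12, -6, -37, -28, -38, -5, -64, 4  ⇒  Σ = -186
Area = |Σ|/2 = 93.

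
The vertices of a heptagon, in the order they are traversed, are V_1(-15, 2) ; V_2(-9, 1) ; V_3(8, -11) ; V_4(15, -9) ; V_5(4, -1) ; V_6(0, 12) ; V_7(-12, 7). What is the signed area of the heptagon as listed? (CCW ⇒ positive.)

Apply the shoelace formula: 2A = Σ (x_i·y_{i+1} − x_{i+1}·y_i), indices taken mod 7.
Σ = (3) + (91) + (93) + (21) + (48) + (144) + (81) = 481
Signed area = Σ/2 = 240.5 (positive ⇒ counter-clockwise traversal).

240.5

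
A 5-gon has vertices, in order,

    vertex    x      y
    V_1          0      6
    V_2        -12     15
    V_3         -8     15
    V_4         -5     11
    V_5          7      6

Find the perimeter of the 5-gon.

|V_1V_2| = √((-12)² + (9)²) = √225 = 15
|V_2V_3| = √((4)² + (0)²) = √16 = 4
|V_3V_4| = √((3)² + (-4)²) = √25 = 5
|V_4V_5| = √((12)² + (-5)²) = √169 = 13
|V_5V_1| = √((-7)² + (0)²) = √49 = 7
Perimeter = 15 + 4 + 5 + 13 + 7 = 44.

44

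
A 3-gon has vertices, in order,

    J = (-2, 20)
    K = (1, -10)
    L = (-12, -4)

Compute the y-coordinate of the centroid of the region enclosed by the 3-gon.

Apply Gauss's area formula. First the cross-terms c_i = x_i·y_{i+1} − x_{i+1}·y_i:
  0, -124, -248  ⇒  2A = -372, A = -186.
Then Σ (y_i + y_{i+1})·c_i = -2232, so ȳ = -2232 / (6·(-186)) = 2.

2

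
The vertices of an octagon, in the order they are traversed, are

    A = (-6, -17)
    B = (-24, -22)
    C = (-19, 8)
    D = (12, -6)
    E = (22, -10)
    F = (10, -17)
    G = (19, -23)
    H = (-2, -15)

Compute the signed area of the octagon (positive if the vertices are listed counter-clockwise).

Apply Gauss's area formula: 2A = Σ (x_i·y_{i+1} − x_{i+1}·y_i), indices taken mod 8.
Σ = (-276) + (-610) + (18) + (12) + (-274) + (93) + (-331) + (-56) = -1424
Signed area = Σ/2 = -712 (negative ⇒ clockwise traversal).

-712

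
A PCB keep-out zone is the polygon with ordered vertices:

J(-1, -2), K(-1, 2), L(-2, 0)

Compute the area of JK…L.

2

Apply Gauss's area formula: 2A = Σ (x_i·y_{i+1} − x_{i+1}·y_i), indices taken mod 3.
Σ = (-4) + (4) + (4) = 4
Area = |Σ|/2 = 2.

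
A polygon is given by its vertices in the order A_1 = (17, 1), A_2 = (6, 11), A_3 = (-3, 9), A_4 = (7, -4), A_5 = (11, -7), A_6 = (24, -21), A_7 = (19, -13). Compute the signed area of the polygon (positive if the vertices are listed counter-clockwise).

Apply the shoelace (surveyor's) formula: 2A = Σ (x_i·y_{i+1} − x_{i+1}·y_i), indices taken mod 7.
Σ = (181) + (87) + (-51) + (-5) + (-63) + (87) + (240) = 476
Signed area = Σ/2 = 238 (positive ⇒ counter-clockwise traversal).

238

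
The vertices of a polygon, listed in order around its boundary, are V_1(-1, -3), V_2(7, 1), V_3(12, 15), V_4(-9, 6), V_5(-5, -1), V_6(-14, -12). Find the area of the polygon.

217.5

Apply the surveyor's formula: 2A = Σ (x_i·y_{i+1} − x_{i+1}·y_i), indices taken mod 6.
Σ = (20) + (93) + (207) + (39) + (46) + (30) = 435
Area = |Σ|/2 = 217.5.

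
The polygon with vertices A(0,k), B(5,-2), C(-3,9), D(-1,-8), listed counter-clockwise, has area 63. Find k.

-9

The doubled signed area Σ (x_i y_{i+1} − x_{i+1} y_i) is linear in k.
With k=0 it equals 72; the coefficient of k is -6 (from the two edges through A).
So -6·k + 72 = 2·63 = 126 ⇒ k = -9.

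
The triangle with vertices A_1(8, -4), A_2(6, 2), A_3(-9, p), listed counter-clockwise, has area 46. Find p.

The doubled signed area Σ (x_i y_{i+1} − x_{i+1} y_i) is linear in p.
With p=0 it equals 94; the coefficient of p is -2 (from the two edges through A_3).
So -2·p + 94 = 2·46 = 92 ⇒ p = 1.

1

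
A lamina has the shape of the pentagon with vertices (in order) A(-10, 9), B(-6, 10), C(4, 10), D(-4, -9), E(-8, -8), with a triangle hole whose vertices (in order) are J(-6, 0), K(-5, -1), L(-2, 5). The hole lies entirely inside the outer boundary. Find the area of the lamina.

162.5

Outer boundary:
Σ = (-46) + (-100) + (4) + (-40) + (-152) = -334
Area = |Σ|/2 = 167.
Hole:
J→K: (-6)(-1) − (-5)(0) = 6
K→L: (-5)(5) − (-2)(-1) = -27
L→J: (-2)(0) − (-6)(5) = 30
Σ = 9
Area = |Σ|/2 = 4.5.
Net area = 167 − 4.5 = 162.5.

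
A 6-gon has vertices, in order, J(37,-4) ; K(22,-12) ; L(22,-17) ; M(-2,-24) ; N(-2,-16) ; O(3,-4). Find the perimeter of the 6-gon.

|JK| = √((-15)² + (-8)²) = √289 = 17
|KL| = √((0)² + (-5)²) = √25 = 5
|LM| = √((-24)² + (-7)²) = √625 = 25
|MN| = √((0)² + (8)²) = √64 = 8
|NO| = √((5)² + (12)²) = √169 = 13
|OJ| = √((34)² + (0)²) = √1156 = 34
Perimeter = 17 + 5 + 25 + 8 + 13 + 34 = 102.

102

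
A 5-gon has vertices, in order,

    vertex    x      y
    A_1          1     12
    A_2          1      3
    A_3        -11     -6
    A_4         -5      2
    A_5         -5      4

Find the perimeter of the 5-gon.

46

|A_1A_2| = √((0)² + (-9)²) = √81 = 9
|A_2A_3| = √((-12)² + (-9)²) = √225 = 15
|A_3A_4| = √((6)² + (8)²) = √100 = 10
|A_4A_5| = √((0)² + (2)²) = √4 = 2
|A_5A_1| = √((6)² + (8)²) = √100 = 10
Perimeter = 9 + 15 + 10 + 2 + 10 = 46.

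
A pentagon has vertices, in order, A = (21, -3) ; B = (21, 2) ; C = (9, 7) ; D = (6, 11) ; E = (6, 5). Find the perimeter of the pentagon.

|AB| = √((0)² + (5)²) = √25 = 5
|BC| = √((-12)² + (5)²) = √169 = 13
|CD| = √((-3)² + (4)²) = √25 = 5
|DE| = √((0)² + (-6)²) = √36 = 6
|EA| = √((15)² + (-8)²) = √289 = 17
Perimeter = 5 + 13 + 5 + 6 + 17 = 46.

46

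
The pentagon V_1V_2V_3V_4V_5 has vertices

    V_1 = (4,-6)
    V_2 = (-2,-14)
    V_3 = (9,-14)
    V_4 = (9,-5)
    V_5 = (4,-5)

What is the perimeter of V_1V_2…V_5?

|V_1V_2| = √((-6)² + (-8)²) = √100 = 10
|V_2V_3| = √((11)² + (0)²) = √121 = 11
|V_3V_4| = √((0)² + (9)²) = √81 = 9
|V_4V_5| = √((-5)² + (0)²) = √25 = 5
|V_5V_1| = √((0)² + (-1)²) = √1 = 1
Perimeter = 10 + 11 + 9 + 5 + 1 = 36.

36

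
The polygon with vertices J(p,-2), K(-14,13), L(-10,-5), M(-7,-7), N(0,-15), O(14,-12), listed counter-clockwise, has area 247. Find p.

The doubled signed area Σ (x_i y_{i+1} − x_{i+1} y_i) is linear in p.
With p=0 it equals 494; the coefficient of p is 25 (from the two edges through J).
So 25·p + 494 = 2·247 = 494 ⇒ p = 0.

0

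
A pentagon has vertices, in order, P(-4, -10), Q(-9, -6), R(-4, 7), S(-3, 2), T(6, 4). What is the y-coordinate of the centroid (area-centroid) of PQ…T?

Apply Gauss's area formula. First the cross-terms c_i = x_i·y_{i+1} − x_{i+1}·y_i:
  -66, -87, 13, -24, -44  ⇒  2A = -208, A = -104.
Then Σ (y_i + y_{i+1})·c_i = 1206, so ȳ = 1206 / (6·(-104)) = -201/104.

-201/104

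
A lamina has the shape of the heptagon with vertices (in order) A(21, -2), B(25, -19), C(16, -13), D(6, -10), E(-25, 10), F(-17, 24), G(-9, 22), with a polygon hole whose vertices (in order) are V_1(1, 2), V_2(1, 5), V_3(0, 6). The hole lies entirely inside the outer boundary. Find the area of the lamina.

835.5

Outer boundary:
Apply the shoelace (surveyor's) formula: 2A = Σ (x_i·y_{i+1} − x_{i+1}·y_i), indices taken mod 7.
Cross-terms: -349, -21, -82, -190, -430, -158, -444  ⇒  Σ = -1674
Area = |Σ|/2 = 837.
Hole:
Cross-terms: 3, 6, -6  ⇒  Σ = 3
Area = |Σ|/2 = 1.5.
Net area = 837 − 1.5 = 835.5.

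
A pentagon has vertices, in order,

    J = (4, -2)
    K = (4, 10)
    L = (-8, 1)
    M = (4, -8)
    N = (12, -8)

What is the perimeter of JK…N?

60

|JK| = √((0)² + (12)²) = √144 = 12
|KL| = √((-12)² + (-9)²) = √225 = 15
|LM| = √((12)² + (-9)²) = √225 = 15
|MN| = √((8)² + (0)²) = √64 = 8
|NJ| = √((-8)² + (6)²) = √100 = 10
Perimeter = 12 + 15 + 15 + 8 + 10 = 60.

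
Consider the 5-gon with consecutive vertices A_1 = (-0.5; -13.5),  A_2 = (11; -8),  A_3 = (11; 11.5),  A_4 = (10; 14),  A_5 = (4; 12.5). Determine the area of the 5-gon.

213.625

Apply Gauss's area formula: 2A = Σ (x_i·y_{i+1} − x_{i+1}·y_i), indices taken mod 5.
A_1→A_2: (-0.5)(-8) − (11)(-13.5) = 152.5
A_2→A_3: (11)(11.5) − (11)(-8) = 214.5
A_3→A_4: (11)(14) − (10)(11.5) = 39
A_4→A_5: (10)(12.5) − (4)(14) = 69
A_5→A_1: (4)(-13.5) − (-0.5)(12.5) = -47.75
Σ = 427.25
Area = |Σ|/2 = 213.625.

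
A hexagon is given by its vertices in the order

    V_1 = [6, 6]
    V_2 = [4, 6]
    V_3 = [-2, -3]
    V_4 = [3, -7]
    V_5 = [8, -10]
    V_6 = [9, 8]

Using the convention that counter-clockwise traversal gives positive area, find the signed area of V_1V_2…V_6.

Apply the shoelace formula: 2A = Σ (x_i·y_{i+1} − x_{i+1}·y_i), indices taken mod 6.
Σ = (12) + (0) + (23) + (26) + (154) + (6) = 221
Signed area = Σ/2 = 110.5 (positive ⇒ counter-clockwise traversal).

110.5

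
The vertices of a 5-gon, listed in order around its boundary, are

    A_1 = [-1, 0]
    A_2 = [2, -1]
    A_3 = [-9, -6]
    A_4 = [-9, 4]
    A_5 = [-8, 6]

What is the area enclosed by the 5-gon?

Apply the shoelace (surveyor's) formula: 2A = Σ (x_i·y_{i+1} − x_{i+1}·y_i), indices taken mod 5.
Σ = (1) + (-21) + (-90) + (-22) + (6) = -126
Area = |Σ|/2 = 63.

63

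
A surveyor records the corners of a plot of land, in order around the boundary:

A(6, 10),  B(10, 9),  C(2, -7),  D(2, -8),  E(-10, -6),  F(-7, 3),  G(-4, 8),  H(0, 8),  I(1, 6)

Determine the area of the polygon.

205

Apply the surveyor's formula: 2A = Σ (x_i·y_{i+1} − x_{i+1}·y_i), indices taken mod 9.
A→B: (6)(9) − (10)(10) = -46
B→C: (10)(-7) − (2)(9) = -88
C→D: (2)(-8) − (2)(-7) = -2
D→E: (2)(-6) − (-10)(-8) = -92
E→F: (-10)(3) − (-7)(-6) = -72
F→G: (-7)(8) − (-4)(3) = -44
G→H: (-4)(8) − (0)(8) = -32
H→I: (0)(6) − (1)(8) = -8
I→A: (1)(10) − (6)(6) = -26
Σ = -410
Area = |Σ|/2 = 205.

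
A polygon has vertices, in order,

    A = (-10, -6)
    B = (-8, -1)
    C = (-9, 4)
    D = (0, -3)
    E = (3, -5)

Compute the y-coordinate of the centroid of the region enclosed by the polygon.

Apply the shoelace formula. First the cross-terms c_i = x_i·y_{i+1} − x_{i+1}·y_i:
  -38, -41, 27, 9, -68  ⇒  2A = -111, A = -55.5.
Then Σ (y_i + y_{i+1})·c_i = 846, so ȳ = 846 / (6·(-55.5)) = -94/37.

-94/37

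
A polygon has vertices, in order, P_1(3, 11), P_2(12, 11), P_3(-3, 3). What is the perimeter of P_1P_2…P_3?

36

|P_1P_2| = √((9)² + (0)²) = √81 = 9
|P_2P_3| = √((-15)² + (-8)²) = √289 = 17
|P_3P_1| = √((6)² + (8)²) = √100 = 10
Perimeter = 9 + 17 + 10 = 36.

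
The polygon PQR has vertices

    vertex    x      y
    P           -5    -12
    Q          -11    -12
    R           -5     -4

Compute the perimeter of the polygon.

24

|PQ| = √((-6)² + (0)²) = √36 = 6
|QR| = √((6)² + (8)²) = √100 = 10
|RP| = √((0)² + (-8)²) = √64 = 8
Perimeter = 6 + 10 + 8 = 24.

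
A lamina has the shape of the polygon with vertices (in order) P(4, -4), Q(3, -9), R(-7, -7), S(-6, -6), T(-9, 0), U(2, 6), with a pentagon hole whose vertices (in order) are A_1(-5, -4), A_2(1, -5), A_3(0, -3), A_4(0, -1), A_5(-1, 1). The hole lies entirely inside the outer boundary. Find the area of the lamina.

Outer boundary:
Apply the shoelace (surveyor's) formula: 2A = Σ (x_i·y_{i+1} − x_{i+1}·y_i), indices taken mod 6.
Cross-terms: -24, -84, 0, -54, -54, -32  ⇒  Σ = -248
Area = |Σ|/2 = 124.
Hole:
Σ = (29) + (-3) + (0) + (-1) + (9) = 34
Area = |Σ|/2 = 17.
Net area = 124 − 17 = 107.

107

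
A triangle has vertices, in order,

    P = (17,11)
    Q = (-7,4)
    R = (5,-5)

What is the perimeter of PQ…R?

|PQ| = √((-24)² + (-7)²) = √625 = 25
|QR| = √((12)² + (-9)²) = √225 = 15
|RP| = √((12)² + (16)²) = √400 = 20
Perimeter = 25 + 15 + 20 = 60.

60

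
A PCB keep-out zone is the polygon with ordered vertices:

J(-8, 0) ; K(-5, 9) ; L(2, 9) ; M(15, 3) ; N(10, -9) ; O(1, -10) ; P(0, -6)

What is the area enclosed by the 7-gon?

287

Apply Gauss's area formula: 2A = Σ (x_i·y_{i+1} − x_{i+1}·y_i), indices taken mod 7.
J→K: (-8)(9) − (-5)(0) = -72
K→L: (-5)(9) − (2)(9) = -63
L→M: (2)(3) − (15)(9) = -129
M→N: (15)(-9) − (10)(3) = -165
N→O: (10)(-10) − (1)(-9) = -91
O→P: (1)(-6) − (0)(-10) = -6
P→J: (0)(0) − (-8)(-6) = -48
Σ = -574
Area = |Σ|/2 = 287.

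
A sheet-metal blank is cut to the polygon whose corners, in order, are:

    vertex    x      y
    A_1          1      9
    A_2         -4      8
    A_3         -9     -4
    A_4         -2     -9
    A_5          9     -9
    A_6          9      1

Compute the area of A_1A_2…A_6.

237

Apply the shoelace (surveyor's) formula: 2A = Σ (x_i·y_{i+1} − x_{i+1}·y_i), indices taken mod 6.
Σ = (44) + (88) + (73) + (99) + (90) + (80) = 474
Area = |Σ|/2 = 237.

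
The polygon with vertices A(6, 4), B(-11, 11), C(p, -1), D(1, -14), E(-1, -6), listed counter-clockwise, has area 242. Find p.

The doubled signed area Σ (x_i y_{i+1} − x_{i+1} y_i) is linear in p.
With p=0 it equals 134; the coefficient of p is -25 (from the two edges through C).
So -25·p + 134 = 2·242 = 484 ⇒ p = -14.

-14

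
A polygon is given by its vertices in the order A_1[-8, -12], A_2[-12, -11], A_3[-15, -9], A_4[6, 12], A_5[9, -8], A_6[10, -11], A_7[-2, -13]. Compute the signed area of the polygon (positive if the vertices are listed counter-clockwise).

-323

Σ = (-56) + (-57) + (-126) + (-156) + (-19) + (-152) + (-80) = -646
Signed area = Σ/2 = -323 (negative ⇒ clockwise traversal).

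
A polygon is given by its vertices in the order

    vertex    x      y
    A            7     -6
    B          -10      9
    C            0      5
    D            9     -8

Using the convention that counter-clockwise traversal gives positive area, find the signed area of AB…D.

Σ = (3) + (-50) + (-45) + (2) = -90
Signed area = Σ/2 = -45 (negative ⇒ clockwise traversal).

-45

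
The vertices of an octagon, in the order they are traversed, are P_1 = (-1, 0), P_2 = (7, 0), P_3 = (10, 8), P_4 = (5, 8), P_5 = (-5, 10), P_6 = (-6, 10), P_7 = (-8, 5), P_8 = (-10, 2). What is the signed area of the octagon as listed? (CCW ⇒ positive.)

Σ = (0) + (56) + (40) + (90) + (10) + (50) + (34) + (2) = 282
Signed area = Σ/2 = 141 (positive ⇒ counter-clockwise traversal).

141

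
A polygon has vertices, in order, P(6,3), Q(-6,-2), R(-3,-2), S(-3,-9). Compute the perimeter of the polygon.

38

|PQ| = √((-12)² + (-5)²) = √169 = 13
|QR| = √((3)² + (0)²) = √9 = 3
|RS| = √((0)² + (-7)²) = √49 = 7
|SP| = √((9)² + (12)²) = √225 = 15
Perimeter = 13 + 3 + 7 + 15 = 38.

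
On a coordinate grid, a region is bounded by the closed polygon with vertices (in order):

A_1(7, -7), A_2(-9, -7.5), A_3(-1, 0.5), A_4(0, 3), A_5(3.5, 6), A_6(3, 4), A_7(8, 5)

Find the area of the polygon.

126.5

Apply the shoelace formula: 2A = Σ (x_i·y_{i+1} − x_{i+1}·y_i), indices taken mod 7.
Cross-terms: -115.5, -12, -3, -10.5, -4, -17, -91  ⇒  Σ = -253
Area = |Σ|/2 = 126.5.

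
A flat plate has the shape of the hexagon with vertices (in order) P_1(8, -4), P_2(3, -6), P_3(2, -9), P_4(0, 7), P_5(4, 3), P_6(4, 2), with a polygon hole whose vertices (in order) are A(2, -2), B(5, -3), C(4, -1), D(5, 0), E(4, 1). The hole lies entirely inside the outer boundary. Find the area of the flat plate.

Outer boundary:
Σ = (-36) + (-15) + (14) + (-28) + (-4) + (-32) = -101
Area = |Σ|/2 = 50.5.
Hole:
Apply the shoelace (surveyor's) formula: 2A = Σ (x_i·y_{i+1} − x_{i+1}·y_i), indices taken mod 5.
Σ = (4) + (7) + (5) + (5) + (-10) = 11
Area = |Σ|/2 = 5.5.
Net area = 50.5 − 5.5 = 45.

45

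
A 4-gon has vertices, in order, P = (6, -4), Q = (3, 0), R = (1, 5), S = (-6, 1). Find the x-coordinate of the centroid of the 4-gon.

Apply the shoelace (surveyor's) formula. First the cross-terms c_i = x_i·y_{i+1} − x_{i+1}·y_i:
  12, 15, 31, 18  ⇒  2A = 76, A = 38.
Then Σ (x_i + x_{i+1})·c_i = 13, so x̄ = 13 / (6·38) = 13/228.

13/228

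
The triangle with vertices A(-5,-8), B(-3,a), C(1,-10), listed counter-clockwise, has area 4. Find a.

Write out the shoelace sum; only the two edges meeting at B involve a:
2·Area = [((-5)·a − (-3)·(-8)) + ((-3)·(-10) − 1·a)] + -58
       = -6·a + -52 = 8
⇒ a = -10.

-10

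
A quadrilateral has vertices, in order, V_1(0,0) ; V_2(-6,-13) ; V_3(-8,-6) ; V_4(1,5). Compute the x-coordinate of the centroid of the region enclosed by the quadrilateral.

Apply the shoelace formula. First the cross-terms c_i = x_i·y_{i+1} − x_{i+1}·y_i:
  0, -68, -34, 0  ⇒  2A = -102, A = -51.
Then Σ (x_i + x_{i+1})·c_i = 1190, so x̄ = 1190 / (6·(-51)) = -35/9.

-35/9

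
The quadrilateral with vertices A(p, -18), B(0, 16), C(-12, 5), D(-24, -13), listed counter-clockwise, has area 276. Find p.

Write out the shoelace sum; only the two edges meeting at A involve p:
2·Area = [((-24)·(-18) − p·(-13)) + (p·16 − 0·(-18))] + 468
       = 29·p + 900 = 552
⇒ p = -12.

-12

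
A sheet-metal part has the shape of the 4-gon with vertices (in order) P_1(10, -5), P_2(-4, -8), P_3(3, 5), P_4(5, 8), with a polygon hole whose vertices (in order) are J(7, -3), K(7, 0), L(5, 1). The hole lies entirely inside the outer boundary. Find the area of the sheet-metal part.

98

Outer boundary:
Apply the surveyor's formula: 2A = Σ (x_i·y_{i+1} − x_{i+1}·y_i), indices taken mod 4.
P_1→P_2: (10)(-8) − (-4)(-5) = -100
P_2→P_3: (-4)(5) − (3)(-8) = 4
P_3→P_4: (3)(8) − (5)(5) = -1
P_4→P_1: (5)(-5) − (10)(8) = -105
Σ = -202
Area = |Σ|/2 = 101.
Hole:
Apply the shoelace formula: 2A = Σ (x_i·y_{i+1} − x_{i+1}·y_i), indices taken mod 3.
Σ = (21) + (7) + (-22) = 6
Area = |Σ|/2 = 3.
Net area = 101 − 3 = 98.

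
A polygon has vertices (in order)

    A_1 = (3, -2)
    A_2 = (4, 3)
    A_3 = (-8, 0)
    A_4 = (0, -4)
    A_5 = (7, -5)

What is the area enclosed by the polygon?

51

Cross-terms: 17, 24, 32, 28, 1  ⇒  Σ = 102
Area = |Σ|/2 = 51.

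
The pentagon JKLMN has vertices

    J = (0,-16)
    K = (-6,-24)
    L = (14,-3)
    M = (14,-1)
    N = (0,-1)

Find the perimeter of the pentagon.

|JK| = √((-6)² + (-8)²) = √100 = 10
|KL| = √((20)² + (21)²) = √841 = 29
|LM| = √((0)² + (2)²) = √4 = 2
|MN| = √((-14)² + (0)²) = √196 = 14
|NJ| = √((0)² + (-15)²) = √225 = 15
Perimeter = 10 + 29 + 2 + 14 + 15 = 70.

70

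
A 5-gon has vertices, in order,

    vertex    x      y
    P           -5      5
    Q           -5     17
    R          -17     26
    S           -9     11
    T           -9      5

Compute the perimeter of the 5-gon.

|PQ| = √((0)² + (12)²) = √144 = 12
|QR| = √((-12)² + (9)²) = √225 = 15
|RS| = √((8)² + (-15)²) = √289 = 17
|ST| = √((0)² + (-6)²) = √36 = 6
|TP| = √((4)² + (0)²) = √16 = 4
Perimeter = 12 + 15 + 17 + 6 + 4 = 54.

54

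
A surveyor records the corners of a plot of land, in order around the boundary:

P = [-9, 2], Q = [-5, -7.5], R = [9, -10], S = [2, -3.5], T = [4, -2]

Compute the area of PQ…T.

Apply the surveyor's formula: 2A = Σ (x_i·y_{i+1} − x_{i+1}·y_i), indices taken mod 5.
Σ = (77.5) + (117.5) + (-11.5) + (10) + (-10) = 183.5
Area = |Σ|/2 = 91.75.

91.75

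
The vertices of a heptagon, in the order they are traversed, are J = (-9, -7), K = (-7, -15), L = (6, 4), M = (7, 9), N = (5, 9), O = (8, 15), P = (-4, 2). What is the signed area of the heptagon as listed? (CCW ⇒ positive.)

Apply the shoelace (surveyor's) formula: 2A = Σ (x_i·y_{i+1} − x_{i+1}·y_i), indices taken mod 7.
Cross-terms: 86, 62, 26, 18, 3, 76, 46  ⇒  Σ = 317
Signed area = Σ/2 = 158.5 (positive ⇒ counter-clockwise traversal).

158.5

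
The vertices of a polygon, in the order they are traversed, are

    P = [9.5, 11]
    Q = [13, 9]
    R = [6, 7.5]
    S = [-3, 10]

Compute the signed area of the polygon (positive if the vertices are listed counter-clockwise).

Σ = (-57.5) + (43.5) + (82.5) + (-128) = -59.5
Signed area = Σ/2 = -29.75 (negative ⇒ clockwise traversal).

-29.75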